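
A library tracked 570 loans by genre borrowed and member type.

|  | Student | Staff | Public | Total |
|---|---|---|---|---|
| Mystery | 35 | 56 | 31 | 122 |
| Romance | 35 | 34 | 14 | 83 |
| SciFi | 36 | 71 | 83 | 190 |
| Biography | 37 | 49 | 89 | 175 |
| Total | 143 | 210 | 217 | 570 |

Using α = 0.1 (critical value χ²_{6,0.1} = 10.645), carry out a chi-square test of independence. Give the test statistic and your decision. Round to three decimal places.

Grand total N = 570.
Expected counts (row total × column total / N):
  Mystery, Student: 122×143/570 = 30.6070
  Mystery, Staff: 122×210/570 = 44.9474
  Mystery, Public: 122×217/570 = 46.4456
  Romance, Student: 83×143/570 = 20.8228
  Romance, Staff: 83×210/570 = 30.5789
  Romance, Public: 83×217/570 = 31.5982
  SciFi, Student: 190×143/570 = 47.6667
  SciFi, Staff: 190×210/570 = 70.0000
  SciFi, Public: 190×217/570 = 72.3333
  Biography, Student: 175×143/570 = 43.9035
  Biography, Staff: 175×210/570 = 64.4737
  Biography, Public: 175×217/570 = 66.6228
Contributions (O − E)²/E:
  (35 − 30.6070)²/30.6070 = 0.6305
  (56 − 44.9474)²/44.9474 = 2.7178
  (31 − 46.4456)²/46.4456 = 5.1365
  (35 − 20.8228)²/20.8228 = 9.6525
  (34 − 30.5789)²/30.5789 = 0.3827
  (14 − 31.5982)²/31.5982 = 9.8011
  (36 − 47.6667)²/47.6667 = 2.8555
  (71 − 70.0000)²/70.0000 = 0.0143
  (83 − 72.3333)²/72.3333 = 1.5730
  (37 − 43.9035)²/43.9035 = 1.0855
  (49 − 64.4737)²/64.4737 = 3.7137
  (89 − 66.6228)²/66.6228 = 7.5160
χ² = 0.6305 + 2.7178 + 5.1365 + 9.6525 + 0.3827 + 9.8011 + 2.8555 + 0.0143 + 1.5730 + 1.0855 + 3.7137 + 7.5160 = 45.079
df = (4−1)(3−1) = 6. Since 45.079 > 10.645, reject the null hypothesis of independence at α = 0.1.

45.079; reject H₀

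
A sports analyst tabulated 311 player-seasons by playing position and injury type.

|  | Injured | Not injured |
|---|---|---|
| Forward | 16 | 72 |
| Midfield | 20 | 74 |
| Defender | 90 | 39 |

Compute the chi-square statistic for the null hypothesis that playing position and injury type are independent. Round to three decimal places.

Row totals: 88, 94, 129. Column totals: 126, 185. Grand total N = 311.
Expected counts (row total × column total / N):
  Forward, Injured: 88×126/311 = 35.6527
  Forward, Not injured: 88×185/311 = 52.3473
  Midfield, Injured: 94×126/311 = 38.0836
  Midfield, Not injured: 94×185/311 = 55.9164
  Defender, Injured: 129×126/311 = 52.2637
  Defender, Not injured: 129×185/311 = 76.7363
Contributions (O − E)²/E:
  (16 − 35.6527)²/35.6527 = 10.8331
  (72 − 52.3473)²/52.3473 = 7.3782
  (20 − 38.0836)²/38.0836 = 8.5868
  (74 − 55.9164)²/55.9164 = 5.8483
  (90 − 52.2637)²/52.2637 = 27.2470
  (39 − 76.7363)²/76.7363 = 18.5574
χ² = 10.8331 + 7.3782 + 8.5868 + 5.8483 + 27.2470 + 18.5574 = 78.451

78.451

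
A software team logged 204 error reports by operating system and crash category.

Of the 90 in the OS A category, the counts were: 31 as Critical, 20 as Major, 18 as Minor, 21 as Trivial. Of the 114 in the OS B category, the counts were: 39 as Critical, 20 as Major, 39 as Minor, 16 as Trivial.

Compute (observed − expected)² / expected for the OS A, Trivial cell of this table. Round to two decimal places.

1.34

Row total (OS A) = 90; column total (Trivial) = 37; N = 204.
Expected count E = 90 × 37 / 204 = 16.324.
Contribution = (O − E)²/E = (21 − 16.324)² / 16.324 = 1.34.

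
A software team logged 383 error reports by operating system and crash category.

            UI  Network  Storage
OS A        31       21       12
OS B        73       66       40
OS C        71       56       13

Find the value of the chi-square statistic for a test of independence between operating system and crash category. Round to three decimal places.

Row totals: 64, 179, 140. Column totals: 175, 143, 65. Grand total N = 383.
Expected counts (row total × column total / N):
  OS A, UI: 64×175/383 = 29.24282
  OS A, Network: 64×143/383 = 23.89556
  OS A, Storage: 64×65/383 = 10.86162
  OS B, UI: 179×175/383 = 81.78851
  OS B, Network: 179×143/383 = 66.83290
  OS B, Storage: 179×65/383 = 30.37859
  OS C, UI: 140×175/383 = 63.96867
  OS C, Network: 140×143/383 = 52.27154
  OS C, Storage: 140×65/383 = 23.75979
Contributions (O − E)²/E:
  (31 − 29.24282)²/29.24282 = 0.1056
  (21 − 23.89556)²/23.89556 = 0.3509
  (12 − 10.86162)²/10.86162 = 0.1193
  (73 − 81.78851)²/81.78851 = 0.9444
  (66 − 66.83290)²/66.83290 = 0.0104
  (40 − 30.37859)²/30.37859 = 3.0473
  (71 − 63.96867)²/63.96867 = 0.7729
  (56 − 52.27154)²/52.27154 = 0.2659
  (13 − 23.75979)²/23.75979 = 4.8726
χ² = 0.1056 + 0.3509 + 0.1193 + 0.9444 + 0.0104 + 3.0473 + 0.7729 + 0.2659 + 4.8726 = 10.489

10.489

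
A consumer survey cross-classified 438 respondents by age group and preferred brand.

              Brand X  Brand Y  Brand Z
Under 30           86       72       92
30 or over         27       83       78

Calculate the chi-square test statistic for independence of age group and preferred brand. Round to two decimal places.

Row totals: 250, 188. Column totals: 113, 155, 170. Grand total N = 438.
Expected counts (row total × column total / N):
  Under 30, Brand X: 250×113/438 = 64.498
  Under 30, Brand Y: 250×155/438 = 88.470
  Under 30, Brand Z: 250×170/438 = 97.032
  30 or over, Brand X: 188×113/438 = 48.502
  30 or over, Brand Y: 188×155/438 = 66.530
  30 or over, Brand Z: 188×170/438 = 72.968
Contributions (O − E)²/E:
  (86 − 64.498)²/64.498 = 7.1682
  (72 − 88.470)²/88.470 = 3.0661
  (92 − 97.032)²/97.032 = 0.2610
  (27 − 48.502)²/48.502 = 9.5323
  (83 − 66.530)²/66.530 = 4.0773
  (78 − 72.968)²/72.968 = 0.3470
χ² = 7.1682 + 3.0661 + 0.2610 + 9.5323 + 4.0773 + 0.3470 = 24.45

24.45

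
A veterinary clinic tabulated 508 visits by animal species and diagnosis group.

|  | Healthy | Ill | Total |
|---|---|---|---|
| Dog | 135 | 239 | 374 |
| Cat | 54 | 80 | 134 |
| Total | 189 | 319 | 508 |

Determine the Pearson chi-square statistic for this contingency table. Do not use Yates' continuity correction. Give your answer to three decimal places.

0.746

Grand total N = 508.
Expected counts (row total × column total / N):
  Dog, Healthy: 374×189/508 = 139.1457
  Dog, Ill: 374×319/508 = 234.8543
  Cat, Healthy: 134×189/508 = 49.8543
  Cat, Ill: 134×319/508 = 84.1457
Contributions (O − E)²/E:
  (135 − 139.1457)²/139.1457 = 0.1235
  (239 − 234.8543)²/234.8543 = 0.0732
  (54 − 49.8543)²/49.8543 = 0.3447
  (80 − 84.1457)²/84.1457 = 0.2043
χ² = 0.1235 + 0.0732 + 0.3447 + 0.2043 = 0.746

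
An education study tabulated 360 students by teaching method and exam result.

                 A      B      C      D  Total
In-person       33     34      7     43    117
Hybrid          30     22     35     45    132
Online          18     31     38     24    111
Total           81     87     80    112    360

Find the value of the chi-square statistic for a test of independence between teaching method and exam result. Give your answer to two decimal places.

Grand total N = 360.
Expected counts (row total × column total / N):
  In-person, A: 117×81/360 = 26.325
  In-person, B: 117×87/360 = 28.275
  In-person, C: 117×80/360 = 26.000
  In-person, D: 117×112/360 = 36.400
  Hybrid, A: 132×81/360 = 29.700
  Hybrid, B: 132×87/360 = 31.900
  Hybrid, C: 132×80/360 = 29.333
  Hybrid, D: 132×112/360 = 41.067
  Online, A: 111×81/360 = 24.975
  Online, B: 111×87/360 = 26.825
  Online, C: 111×80/360 = 24.667
  Online, D: 111×112/360 = 34.533
Contributions (O − E)²/E:
  (33 − 26.325)²/26.325 = 1.6925
  (34 − 28.275)²/28.275 = 1.1592
  (7 − 26.000)²/26.000 = 13.8846
  (43 − 36.400)²/36.400 = 1.1967
  (30 − 29.700)²/29.700 = 0.0030
  (22 − 31.900)²/31.900 = 3.0724
  (35 − 29.333)²/29.333 = 1.0948
  (45 − 41.067)²/41.067 = 0.3767
  (18 − 24.975)²/24.975 = 1.9480
  (31 − 26.825)²/26.825 = 0.6498
  (38 − 24.667)²/24.667 = 7.2067
  (24 − 34.533)²/34.533 = 3.2127
χ² = 1.6925 + 1.1592 + 13.8846 + 1.1967 + 0.0030 + 3.0724 + 1.0948 + 0.3767 + 1.9480 + 0.6498 + 7.2067 + 3.2127 = 35.50

35.50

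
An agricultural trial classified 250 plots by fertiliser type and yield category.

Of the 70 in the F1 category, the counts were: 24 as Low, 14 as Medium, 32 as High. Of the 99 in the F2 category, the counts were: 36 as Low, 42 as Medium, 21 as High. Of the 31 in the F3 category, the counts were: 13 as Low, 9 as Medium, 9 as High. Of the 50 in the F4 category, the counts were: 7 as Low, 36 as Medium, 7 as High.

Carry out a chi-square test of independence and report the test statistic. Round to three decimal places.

Row totals: 70, 99, 31, 50. Column totals: 80, 101, 69. Grand total N = 250.
Expected counts (row total × column total / N):
  F1, Low: 70×80/250 = 22.4000
  F1, Medium: 70×101/250 = 28.2800
  F1, High: 70×69/250 = 19.3200
  F2, Low: 99×80/250 = 31.6800
  F2, Medium: 99×101/250 = 39.9960
  F2, High: 99×69/250 = 27.3240
  F3, Low: 31×80/250 = 9.9200
  F3, Medium: 31×101/250 = 12.5240
  F3, High: 31×69/250 = 8.5560
  F4, Low: 50×80/250 = 16.0000
  F4, Medium: 50×101/250 = 20.2000
  F4, High: 50×69/250 = 13.8000
Contributions (O − E)²/E:
  (24 − 22.4000)²/22.4000 = 0.1143
  (14 − 28.2800)²/28.2800 = 7.2107
  (32 − 19.3200)²/19.3200 = 8.3221
  (36 − 31.6800)²/31.6800 = 0.5891
  (42 − 39.9960)²/39.9960 = 0.1004
  (21 − 27.3240)²/27.3240 = 1.4637
  (13 − 9.9200)²/9.9200 = 0.9563
  (9 − 12.5240)²/12.5240 = 0.9916
  (9 − 8.5560)²/8.5560 = 0.0230
  (7 − 16.0000)²/16.0000 = 5.0625
  (36 − 20.2000)²/20.2000 = 12.3584
  (7 − 13.8000)²/13.8000 = 3.3507
χ² = 0.1143 + 7.2107 + 8.3221 + 0.5891 + 0.1004 + 1.4637 + 0.9563 + 0.9916 + 0.0230 + 5.0625 + 12.3584 + 3.3507 = 40.543

40.543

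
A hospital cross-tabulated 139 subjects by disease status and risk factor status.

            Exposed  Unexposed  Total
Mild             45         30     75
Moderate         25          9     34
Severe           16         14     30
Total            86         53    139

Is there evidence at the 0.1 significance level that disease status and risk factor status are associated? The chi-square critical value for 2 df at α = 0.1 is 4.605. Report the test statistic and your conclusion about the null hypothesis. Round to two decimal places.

3.00; fail to reject H₀

Grand total N = 139.
Expected counts (row total × column total / N):
  Mild, Exposed: 75×86/139 = 46.403
  Mild, Unexposed: 75×53/139 = 28.597
  Moderate, Exposed: 34×86/139 = 21.036
  Moderate, Unexposed: 34×53/139 = 12.964
  Severe, Exposed: 30×86/139 = 18.561
  Severe, Unexposed: 30×53/139 = 11.439
Contributions (O − E)²/E:
  (45 − 46.403)²/46.403 = 0.0424
  (30 − 28.597)²/28.597 = 0.0688
  (25 − 21.036)²/21.036 = 0.7470
  (9 − 12.964)²/12.964 = 1.2121
  (16 − 18.561)²/18.561 = 0.3534
  (14 − 11.439)²/11.439 = 0.5734
χ² = 0.0424 + 0.0688 + 0.7470 + 1.2121 + 0.3534 + 0.5734 = 3.00
df = (3−1)(2−1) = 2. Since 3.00 < 4.605, fail to reject the null hypothesis of independence at α = 0.1.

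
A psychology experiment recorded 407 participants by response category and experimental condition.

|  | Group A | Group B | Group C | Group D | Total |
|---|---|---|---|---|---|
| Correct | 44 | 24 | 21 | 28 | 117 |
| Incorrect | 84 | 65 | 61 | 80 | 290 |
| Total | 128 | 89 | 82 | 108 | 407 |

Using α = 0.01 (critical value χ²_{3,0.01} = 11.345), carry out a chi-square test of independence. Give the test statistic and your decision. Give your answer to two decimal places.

Grand total N = 407.
Expected counts (row total × column total / N):
  Correct, Group A: 117×128/407 = 36.796
  Correct, Group B: 117×89/407 = 25.585
  Correct, Group C: 117×82/407 = 23.572
  Correct, Group D: 117×108/407 = 31.047
  Incorrect, Group A: 290×128/407 = 91.204
  Incorrect, Group B: 290×89/407 = 63.415
  Incorrect, Group C: 290×82/407 = 58.428
  Incorrect, Group D: 290×108/407 = 76.953
Contributions (O − E)²/E:
  (44 − 36.796)²/36.796 = 1.4104
  (24 − 25.585)²/25.585 = 0.0982
  (21 − 23.572)²/23.572 = 0.2806
  (28 − 31.047)²/31.047 = 0.2990
  (84 − 91.204)²/91.204 = 0.5690
  (65 − 63.415)²/63.415 = 0.0396
  (61 − 58.428)²/58.428 = 0.1132
  (80 − 76.953)²/76.953 = 0.1206
χ² = 1.4104 + 0.0982 + 0.2806 + 0.2990 + 0.5690 + 0.0396 + 0.1132 + 0.1206 = 2.93
df = (2−1)(4−1) = 3. Since 2.93 < 11.345, fail to reject the null hypothesis of independence at α = 0.01.

2.93; fail to reject H₀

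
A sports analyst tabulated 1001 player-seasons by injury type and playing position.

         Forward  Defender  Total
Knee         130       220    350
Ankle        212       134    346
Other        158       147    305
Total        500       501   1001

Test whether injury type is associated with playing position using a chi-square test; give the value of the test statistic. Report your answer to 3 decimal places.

Grand total N = 1001.
Expected counts (row total × column total / N):
  Knee, Forward: 350×500/1001 = 174.8252
  Knee, Defender: 350×501/1001 = 175.1748
  Ankle, Forward: 346×500/1001 = 172.8272
  Ankle, Defender: 346×501/1001 = 173.1728
  Other, Forward: 305×500/1001 = 152.3477
  Other, Defender: 305×501/1001 = 152.6523
Contributions (O − E)²/E:
  (130 − 174.8252)²/174.8252 = 11.4932
  (220 − 175.1748)²/175.1748 = 11.4702
  (212 − 172.8272)²/172.8272 = 8.8789
  (134 − 173.1728)²/173.1728 = 8.8611
  (158 − 152.3477)²/152.3477 = 0.2097
  (147 − 152.6523)²/152.6523 = 0.2093
χ² = 11.4932 + 11.4702 + 8.8789 + 8.8611 + 0.2097 + 0.2093 = 41.122

41.122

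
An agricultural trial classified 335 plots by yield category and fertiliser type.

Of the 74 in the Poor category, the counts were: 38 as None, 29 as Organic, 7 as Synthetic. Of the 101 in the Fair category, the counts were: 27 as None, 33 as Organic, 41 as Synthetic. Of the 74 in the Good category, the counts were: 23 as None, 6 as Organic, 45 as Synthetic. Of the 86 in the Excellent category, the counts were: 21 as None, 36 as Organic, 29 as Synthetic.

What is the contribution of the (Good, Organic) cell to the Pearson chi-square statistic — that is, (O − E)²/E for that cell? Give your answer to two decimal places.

12.54

Row total (Good) = 74; column total (Organic) = 104; N = 335.
Expected count E = 74 × 104 / 335 = 22.973.
Contribution = (O − E)²/E = (6 − 22.973)² / 22.973 = 12.54.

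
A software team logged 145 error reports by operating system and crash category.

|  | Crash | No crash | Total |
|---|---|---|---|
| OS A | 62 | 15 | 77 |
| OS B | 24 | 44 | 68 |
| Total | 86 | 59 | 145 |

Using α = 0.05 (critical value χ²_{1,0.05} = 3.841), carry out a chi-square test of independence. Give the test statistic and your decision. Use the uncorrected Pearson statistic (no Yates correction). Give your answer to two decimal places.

30.60; reject H₀

Grand total N = 145.
Expected counts (row total × column total / N):
  OS A, Crash: 77×86/145 = 45.669
  OS A, No crash: 77×59/145 = 31.331
  OS B, Crash: 68×86/145 = 40.331
  OS B, No crash: 68×59/145 = 27.669
Contributions (O − E)²/E:
  (62 − 45.669)²/45.669 = 5.8399
  (15 − 31.331)²/31.331 = 8.5124
  (24 − 40.331)²/40.331 = 6.6128
  (44 − 27.669)²/27.669 = 9.6390
χ² = 5.8399 + 8.5124 + 6.6128 + 9.6390 = 30.60
df = (2−1)(2−1) = 1. Since 30.60 > 3.841, reject the null hypothesis of independence at α = 0.05.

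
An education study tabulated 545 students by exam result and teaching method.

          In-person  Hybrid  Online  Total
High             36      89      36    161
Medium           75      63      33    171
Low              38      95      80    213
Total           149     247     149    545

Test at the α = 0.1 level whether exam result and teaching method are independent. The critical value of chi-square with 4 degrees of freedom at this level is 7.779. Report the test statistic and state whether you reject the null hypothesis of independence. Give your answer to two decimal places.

Grand total N = 545.
Expected counts (row total × column total / N):
  High, In-person: 161×149/545 = 44.017
  High, Hybrid: 161×247/545 = 72.967
  High, Online: 161×149/545 = 44.017
  Medium, In-person: 171×149/545 = 46.750
  Medium, Hybrid: 171×247/545 = 77.499
  Medium, Online: 171×149/545 = 46.750
  Low, In-person: 213×149/545 = 58.233
  Low, Hybrid: 213×247/545 = 96.534
  Low, Online: 213×149/545 = 58.233
Contributions (O − E)²/E:
  (36 − 44.017)²/44.017 = 1.4602
  (89 − 72.967)²/72.967 = 3.5229
  (36 − 44.017)²/44.017 = 1.4602
  (75 − 46.750)²/46.750 = 17.0709
  (63 − 77.499)²/77.499 = 2.7126
  (33 − 46.750)²/46.750 = 4.0441
  (38 − 58.233)²/58.233 = 7.0299
  (95 − 96.534)²/96.534 = 0.0244
  (80 − 58.233)²/58.233 = 8.1363
χ² = 1.4602 + 3.5229 + 1.4602 + 17.0709 + 2.7126 + 4.0441 + 7.0299 + 0.0244 + 8.1363 = 45.46
df = (3−1)(3−1) = 4. Since 45.46 > 7.779, reject the null hypothesis of independence at α = 0.1.

45.46; reject H₀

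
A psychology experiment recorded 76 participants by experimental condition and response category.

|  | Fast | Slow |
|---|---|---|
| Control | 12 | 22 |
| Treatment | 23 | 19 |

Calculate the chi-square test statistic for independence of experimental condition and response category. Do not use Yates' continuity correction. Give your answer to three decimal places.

2.866

Row totals: 34, 42. Column totals: 35, 41. Grand total N = 76.
Expected counts (row total × column total / N):
  Control, Fast: 34×35/76 = 15.6579
  Control, Slow: 34×41/76 = 18.3421
  Treatment, Fast: 42×35/76 = 19.3421
  Treatment, Slow: 42×41/76 = 22.6579
Contributions (O − E)²/E:
  (12 − 15.6579)²/15.6579 = 0.8545
  (22 − 18.3421)²/18.3421 = 0.7295
  (23 − 19.3421)²/19.3421 = 0.6918
  (19 − 22.6579)²/22.6579 = 0.5905
χ² = 0.8545 + 0.7295 + 0.6918 + 0.5905 = 2.866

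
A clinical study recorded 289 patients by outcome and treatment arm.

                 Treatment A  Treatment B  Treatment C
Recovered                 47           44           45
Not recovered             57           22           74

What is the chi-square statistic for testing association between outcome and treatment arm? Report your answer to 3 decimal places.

Row totals: 136, 153. Column totals: 104, 66, 119. Grand total N = 289.
Expected counts (row total × column total / N):
  Recovered, Treatment A: 136×104/289 = 48.9412
  Recovered, Treatment B: 136×66/289 = 31.0588
  Recovered, Treatment C: 136×119/289 = 56.0000
  Not recovered, Treatment A: 153×104/289 = 55.0588
  Not recovered, Treatment B: 153×66/289 = 34.9412
  Not recovered, Treatment C: 153×119/289 = 63.0000
Contributions (O − E)²/E:
  (47 − 48.9412)²/48.9412 = 0.0770
  (44 − 31.0588)²/31.0588 = 5.3922
  (45 − 56.0000)²/56.0000 = 2.1607
  (57 − 55.0588)²/55.0588 = 0.0684
  (22 − 34.9412)²/34.9412 = 4.7930
  (74 − 63.0000)²/63.0000 = 1.9206
χ² = 0.0770 + 5.3922 + 2.1607 + 0.0684 + 4.7930 + 1.9206 = 14.412

14.412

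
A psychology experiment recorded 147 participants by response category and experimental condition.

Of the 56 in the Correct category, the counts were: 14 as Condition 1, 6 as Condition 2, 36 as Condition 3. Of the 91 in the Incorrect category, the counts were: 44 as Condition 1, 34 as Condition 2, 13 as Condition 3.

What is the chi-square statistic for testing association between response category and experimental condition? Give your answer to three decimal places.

39.838

Row totals: 56, 91. Column totals: 58, 40, 49. Grand total N = 147.
Expected counts (row total × column total / N):
  Correct, Condition 1: 56×58/147 = 22.0952
  Correct, Condition 2: 56×40/147 = 15.2381
  Correct, Condition 3: 56×49/147 = 18.6667
  Incorrect, Condition 1: 91×58/147 = 35.9048
  Incorrect, Condition 2: 91×40/147 = 24.7619
  Incorrect, Condition 3: 91×49/147 = 30.3333
Contributions (O − E)²/E:
  (14 − 22.0952)²/22.0952 = 2.9659
  (6 − 15.2381)²/15.2381 = 5.6006
  (36 − 18.6667)²/18.6667 = 16.0951
  (44 − 35.9048)²/35.9048 = 1.8252
  (34 − 24.7619)²/24.7619 = 3.4465
  (13 − 30.3333)²/30.3333 = 9.9047
χ² = 2.9659 + 5.6006 + 16.0951 + 1.8252 + 3.4465 + 9.9047 = 39.838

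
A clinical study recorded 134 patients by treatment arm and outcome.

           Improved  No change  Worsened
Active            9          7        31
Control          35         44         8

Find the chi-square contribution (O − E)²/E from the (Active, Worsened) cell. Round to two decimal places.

21.93

Row total (Active) = 47; column total (Worsened) = 39; N = 134.
Expected count E = 47 × 39 / 134 = 13.679.
Contribution = (O − E)²/E = (31 − 13.679)² / 13.679 = 21.93.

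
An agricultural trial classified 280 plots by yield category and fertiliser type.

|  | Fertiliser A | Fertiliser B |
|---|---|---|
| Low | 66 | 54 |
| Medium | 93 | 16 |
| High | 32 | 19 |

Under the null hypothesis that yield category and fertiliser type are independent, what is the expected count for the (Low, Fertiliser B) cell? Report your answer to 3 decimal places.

38.143

Row total (Low) = 120; column total (Fertiliser B) = 89; grand total N = 280.
Expected count = (row total × column total) / N = 120 × 89 / 280 = 38.143.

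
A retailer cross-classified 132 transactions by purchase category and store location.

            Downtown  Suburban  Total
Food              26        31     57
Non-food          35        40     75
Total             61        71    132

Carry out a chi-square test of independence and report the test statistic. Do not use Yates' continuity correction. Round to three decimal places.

Grand total N = 132.
Expected counts (row total × column total / N):
  Food, Downtown: 57×61/132 = 26.3409
  Food, Suburban: 57×71/132 = 30.6591
  Non-food, Downtown: 75×61/132 = 34.6591
  Non-food, Suburban: 75×71/132 = 40.3409
Contributions (O − E)²/E:
  (26 − 26.3409)²/26.3409 = 0.0044
  (31 − 30.6591)²/30.6591 = 0.0038
  (35 − 34.6591)²/34.6591 = 0.0034
  (40 − 40.3409)²/40.3409 = 0.0029
χ² = 0.0044 + 0.0038 + 0.0034 + 0.0029 = 0.014

0.014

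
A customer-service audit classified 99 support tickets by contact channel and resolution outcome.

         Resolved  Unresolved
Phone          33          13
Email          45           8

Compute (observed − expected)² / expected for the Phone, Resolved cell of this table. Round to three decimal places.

0.290

Row total (Phone) = 46; column total (Resolved) = 78; N = 99.
Expected count E = 46 × 78 / 99 = 36.2424.
Contribution = (O − E)²/E = (33 − 36.2424)² / 36.2424 = 0.290.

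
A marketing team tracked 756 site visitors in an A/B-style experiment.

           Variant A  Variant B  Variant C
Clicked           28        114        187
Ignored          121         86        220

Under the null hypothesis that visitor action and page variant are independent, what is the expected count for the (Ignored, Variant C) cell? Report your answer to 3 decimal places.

229.880

Row total (Ignored) = 427; column total (Variant C) = 407; grand total N = 756.
Expected count = (row total × column total) / N = 427 × 407 / 756 = 229.880.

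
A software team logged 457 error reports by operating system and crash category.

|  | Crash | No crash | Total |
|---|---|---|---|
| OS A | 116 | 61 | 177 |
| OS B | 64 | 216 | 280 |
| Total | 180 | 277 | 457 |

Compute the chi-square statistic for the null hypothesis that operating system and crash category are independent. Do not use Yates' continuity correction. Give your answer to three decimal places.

Grand total N = 457.
Expected counts (row total × column total / N):
  OS A, Crash: 177×180/457 = 69.71554
  OS A, No crash: 177×277/457 = 107.28446
  OS B, Crash: 280×180/457 = 110.28446
  OS B, No crash: 280×277/457 = 169.71554
Contributions (O − E)²/E:
  (116 − 69.71554)²/69.71554 = 30.7285
  (61 − 107.28446)²/107.28446 = 19.9680
  (64 − 110.28446)²/110.28446 = 19.4248
  (216 − 169.71554)²/169.71554 = 12.6226
χ² = 30.7285 + 19.9680 + 19.4248 + 12.6226 = 82.744

82.744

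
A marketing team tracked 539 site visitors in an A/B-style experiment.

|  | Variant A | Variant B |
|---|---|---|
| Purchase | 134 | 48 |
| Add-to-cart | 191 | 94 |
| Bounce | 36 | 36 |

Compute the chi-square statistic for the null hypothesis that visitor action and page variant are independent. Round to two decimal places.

13.02

Row totals: 182, 285, 72. Column totals: 361, 178. Grand total N = 539.
Expected counts (row total × column total / N):
  Purchase, Variant A: 182×361/539 = 121.896
  Purchase, Variant B: 182×178/539 = 60.104
  Add-to-cart, Variant A: 285×361/539 = 190.881
  Add-to-cart, Variant B: 285×178/539 = 94.119
  Bounce, Variant A: 72×361/539 = 48.223
  Bounce, Variant B: 72×178/539 = 23.777
Contributions (O − E)²/E:
  (134 − 121.896)²/121.896 = 1.2019
  (48 − 60.104)²/60.104 = 2.4376
  (191 − 190.881)²/190.881 = 0.0001
  (94 − 94.119)²/94.119 = 0.0002
  (36 − 48.223)²/48.223 = 3.0981
  (36 − 23.777)²/23.777 = 6.2835
χ² = 1.2019 + 2.4376 + 0.0001 + 0.0002 + 3.0981 + 6.2835 = 13.02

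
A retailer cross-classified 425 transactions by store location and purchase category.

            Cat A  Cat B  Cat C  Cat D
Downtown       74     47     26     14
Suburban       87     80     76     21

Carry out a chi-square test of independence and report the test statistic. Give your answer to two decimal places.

11.23

Row totals: 161, 264. Column totals: 161, 127, 102, 35. Grand total N = 425.
Expected counts (row total × column total / N):
  Downtown, Cat A: 161×161/425 = 60.991
  Downtown, Cat B: 161×127/425 = 48.111
  Downtown, Cat C: 161×102/425 = 38.640
  Downtown, Cat D: 161×35/425 = 13.259
  Suburban, Cat A: 264×161/425 = 100.009
  Suburban, Cat B: 264×127/425 = 78.889
  Suburban, Cat C: 264×102/425 = 63.360
  Suburban, Cat D: 264×35/425 = 21.741
Contributions (O − E)²/E:
  (74 − 60.991)²/60.991 = 2.7747
  (47 − 48.111)²/48.111 = 0.0257
  (26 − 38.640)²/38.640 = 4.1348
  (14 − 13.259)²/13.259 = 0.0414
  (87 − 100.009)²/100.009 = 1.6922
  (80 − 78.889)²/78.889 = 0.0156
  (76 − 63.360)²/63.360 = 2.5216
  (21 − 21.741)²/21.741 = 0.0253
χ² = 2.7747 + 0.0257 + 4.1348 + 0.0414 + 1.6922 + 0.0156 + 2.5216 + 0.0253 = 11.23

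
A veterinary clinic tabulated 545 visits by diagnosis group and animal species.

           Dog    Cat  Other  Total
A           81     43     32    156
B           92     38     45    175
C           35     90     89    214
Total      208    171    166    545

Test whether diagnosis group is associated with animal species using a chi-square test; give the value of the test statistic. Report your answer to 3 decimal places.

Grand total N = 545.
Expected counts (row total × column total / N):
  A, Dog: 156×208/545 = 59.5376
  A, Cat: 156×171/545 = 48.9468
  A, Other: 156×166/545 = 47.5156
  B, Dog: 175×208/545 = 66.7890
  B, Cat: 175×171/545 = 54.9083
  B, Other: 175×166/545 = 53.3028
  C, Dog: 214×208/545 = 81.6734
  C, Cat: 214×171/545 = 67.1450
  C, Other: 214×166/545 = 65.1817
Contributions (O − E)²/E:
  (81 − 59.5376)²/59.5376 = 7.7369
  (43 − 48.9468)²/48.9468 = 0.7225
  (32 − 47.5156)²/47.5156 = 5.0664
  (92 − 66.7890)²/66.7890 = 9.5165
  (38 − 54.9083)²/54.9083 = 5.2067
  (45 − 53.3028)²/53.3028 = 1.2933
  (35 − 81.6734)²/81.6734 = 26.6722
  (90 − 67.1450)²/67.1450 = 7.7794
  (89 − 65.1817)²/65.1817 = 8.7035
χ² = 7.7369 + 0.7225 + 5.0664 + 9.5165 + 5.2067 + 1.2933 + 26.6722 + 7.7794 + 8.7035 = 72.697

72.697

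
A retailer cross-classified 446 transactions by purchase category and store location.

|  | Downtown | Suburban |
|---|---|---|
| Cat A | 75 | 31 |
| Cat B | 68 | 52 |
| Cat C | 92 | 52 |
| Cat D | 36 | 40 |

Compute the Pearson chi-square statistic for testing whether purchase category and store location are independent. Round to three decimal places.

Row totals: 106, 120, 144, 76. Column totals: 271, 175. Grand total N = 446.
Expected counts (row total × column total / N):
  Cat A, Downtown: 106×271/446 = 64.4081
  Cat A, Suburban: 106×175/446 = 41.5919
  Cat B, Downtown: 120×271/446 = 72.9148
  Cat B, Suburban: 120×175/446 = 47.0852
  Cat C, Downtown: 144×271/446 = 87.4978
  Cat C, Suburban: 144×175/446 = 56.5022
  Cat D, Downtown: 76×271/446 = 46.1794
  Cat D, Suburban: 76×175/446 = 29.8206
Contributions (O − E)²/E:
  (75 − 64.4081)²/64.4081 = 1.7418
  (31 − 41.5919)²/41.5919 = 2.6974
  (68 − 72.9148)²/72.9148 = 0.3313
  (52 − 47.0852)²/47.0852 = 0.5130
  (92 − 87.4978)²/87.4978 = 0.2317
  (52 − 56.5022)²/56.5022 = 0.3587
  (36 − 46.1794)²/46.1794 = 2.2439
  (40 − 29.8206)²/29.8206 = 3.4748
χ² = 1.7418 + 2.6974 + 0.3313 + 0.5130 + 0.2317 + 0.3587 + 2.2439 + 3.4748 = 11.593

11.593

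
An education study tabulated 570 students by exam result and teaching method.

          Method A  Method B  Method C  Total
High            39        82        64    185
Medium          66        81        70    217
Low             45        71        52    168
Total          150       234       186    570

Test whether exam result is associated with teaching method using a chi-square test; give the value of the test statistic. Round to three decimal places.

4.975

Grand total N = 570.
Expected counts (row total × column total / N):
  High, Method A: 185×150/570 = 48.6842
  High, Method B: 185×234/570 = 75.9474
  High, Method C: 185×186/570 = 60.3684
  Medium, Method A: 217×150/570 = 57.1053
  Medium, Method B: 217×234/570 = 89.0842
  Medium, Method C: 217×186/570 = 70.8105
  Low, Method A: 168×150/570 = 44.2105
  Low, Method B: 168×234/570 = 68.9684
  Low, Method C: 168×186/570 = 54.8211
Contributions (O − E)²/E:
  (39 − 48.6842)²/48.6842 = 1.9264
  (82 − 75.9474)²/75.9474 = 0.4824
  (64 − 60.3684)²/60.3684 = 0.2185
  (66 − 57.1053)²/57.1053 = 1.3854
  (81 − 89.0842)²/89.0842 = 0.7336
  (70 − 70.8105)²/70.8105 = 0.0093
  (45 − 44.2105)²/44.2105 = 0.0141
  (71 − 68.9684)²/68.9684 = 0.0598
  (52 − 54.8211)²/54.8211 = 0.1452
χ² = 1.9264 + 0.4824 + 0.2185 + 1.3854 + 0.7336 + 0.0093 + 0.0141 + 0.0598 + 0.1452 = 4.975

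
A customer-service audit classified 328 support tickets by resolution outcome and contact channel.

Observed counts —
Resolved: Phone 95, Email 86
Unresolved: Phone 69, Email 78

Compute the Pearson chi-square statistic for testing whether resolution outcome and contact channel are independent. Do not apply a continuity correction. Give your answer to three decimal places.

0.999

Row totals: 181, 147. Column totals: 164, 164. Grand total N = 328.
Expected counts (row total × column total / N):
  Resolved, Phone: 181×164/328 = 90.5000
  Resolved, Email: 181×164/328 = 90.5000
  Unresolved, Phone: 147×164/328 = 73.5000
  Unresolved, Email: 147×164/328 = 73.5000
Contributions (O − E)²/E:
  (95 − 90.5000)²/90.5000 = 0.2238
  (86 − 90.5000)²/90.5000 = 0.2238
  (69 − 73.5000)²/73.5000 = 0.2755
  (78 − 73.5000)²/73.5000 = 0.2755
χ² = 0.2238 + 0.2238 + 0.2755 + 0.2755 = 0.999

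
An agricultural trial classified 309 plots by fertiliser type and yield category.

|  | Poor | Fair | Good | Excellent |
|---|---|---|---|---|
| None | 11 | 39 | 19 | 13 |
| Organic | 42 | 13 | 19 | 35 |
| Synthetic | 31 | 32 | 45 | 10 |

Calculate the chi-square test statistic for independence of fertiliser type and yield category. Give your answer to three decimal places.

Row totals: 82, 109, 118. Column totals: 84, 84, 83, 58. Grand total N = 309.
Expected counts (row total × column total / N):
  None, Poor: 82×84/309 = 22.2913
  None, Fair: 82×84/309 = 22.2913
  None, Good: 82×83/309 = 22.0259
  None, Excellent: 82×58/309 = 15.3916
  Organic, Poor: 109×84/309 = 29.6311
  Organic, Fair: 109×84/309 = 29.6311
  Organic, Good: 109×83/309 = 29.2783
  Organic, Excellent: 109×58/309 = 20.4595
  Synthetic, Poor: 118×84/309 = 32.0777
  Synthetic, Fair: 118×84/309 = 32.0777
  Synthetic, Good: 118×83/309 = 31.6958
  Synthetic, Excellent: 118×58/309 = 22.1489
Contributions (O − E)²/E:
  (11 − 22.2913)²/22.2913 = 5.7194
  (39 − 22.2913)²/22.2913 = 12.5242
  (19 − 22.0259)²/22.0259 = 0.4157
  (13 − 15.3916)²/15.3916 = 0.3716
  (42 − 29.6311)²/29.6311 = 5.1631
  (13 − 29.6311)²/29.6311 = 9.3346
  (19 − 29.2783)²/29.2783 = 3.6083
  (35 − 20.4595)²/20.4595 = 10.3339
  (31 − 32.0777)²/32.0777 = 0.0362
  (32 − 32.0777)²/32.0777 = 0.0002
  (45 − 31.6958)²/31.6958 = 5.5844
  (10 − 22.1489)²/22.1489 = 6.6638
χ² = 5.7194 + 12.5242 + 0.4157 + 0.3716 + 5.1631 + 9.3346 + 3.6083 + 10.3339 + 0.0362 + 0.0002 + 5.5844 + 6.6638 = 59.755

59.755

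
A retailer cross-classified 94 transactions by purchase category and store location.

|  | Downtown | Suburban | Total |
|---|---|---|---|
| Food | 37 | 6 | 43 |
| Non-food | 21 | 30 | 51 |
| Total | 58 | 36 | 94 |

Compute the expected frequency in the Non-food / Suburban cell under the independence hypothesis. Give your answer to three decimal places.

Row total (Non-food) = 51; column total (Suburban) = 36; grand total N = 94.
Expected count = (row total × column total) / N = 51 × 36 / 94 = 19.532.

19.532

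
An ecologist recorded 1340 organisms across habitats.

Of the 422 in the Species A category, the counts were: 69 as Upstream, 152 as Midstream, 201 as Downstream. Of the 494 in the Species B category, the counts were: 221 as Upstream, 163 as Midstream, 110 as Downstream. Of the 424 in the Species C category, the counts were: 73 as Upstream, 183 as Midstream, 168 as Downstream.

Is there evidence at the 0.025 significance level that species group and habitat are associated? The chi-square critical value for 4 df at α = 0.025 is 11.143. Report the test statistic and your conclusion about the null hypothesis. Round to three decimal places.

Row totals: 422, 494, 424. Column totals: 363, 498, 479. Grand total N = 1340.
Expected counts (row total × column total / N):
  Species A, Upstream: 422×363/1340 = 114.3179
  Species A, Midstream: 422×498/1340 = 156.8328
  Species A, Downstream: 422×479/1340 = 150.8493
  Species B, Upstream: 494×363/1340 = 133.8224
  Species B, Midstream: 494×498/1340 = 183.5910
  Species B, Downstream: 494×479/1340 = 176.5866
  Species C, Upstream: 424×363/1340 = 114.8597
  Species C, Midstream: 424×498/1340 = 157.5761
  Species C, Downstream: 424×479/1340 = 151.5642
Contributions (O − E)²/E:
  (69 − 114.3179)²/114.3179 = 17.9649
  (152 − 156.8328)²/156.8328 = 0.1489
  (201 − 150.8493)²/150.8493 = 16.6729
  (221 − 133.8224)²/133.8224 = 56.7912
  (163 − 183.5910)²/183.5910 = 2.3094
  (110 − 176.5866)²/176.5866 = 25.1082
  (73 − 114.8597)²/114.8597 = 15.2554
  (183 − 157.5761)²/157.5761 = 4.1020
  (168 − 151.5642)²/151.5642 = 1.7823
χ² = 17.9649 + 0.1489 + 16.6729 + 56.7912 + 2.3094 + 25.1082 + 15.2554 + 4.1020 + 1.7823 = 140.135
df = (3−1)(3−1) = 4. Since 140.135 > 11.143, reject the null hypothesis of independence at α = 0.025.

140.135; reject H₀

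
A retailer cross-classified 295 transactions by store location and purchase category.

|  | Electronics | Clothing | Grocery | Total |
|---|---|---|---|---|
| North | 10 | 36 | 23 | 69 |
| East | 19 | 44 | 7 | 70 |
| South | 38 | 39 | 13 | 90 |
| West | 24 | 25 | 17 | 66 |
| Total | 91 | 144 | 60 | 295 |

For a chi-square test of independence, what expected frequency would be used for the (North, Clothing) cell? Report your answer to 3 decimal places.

33.681

Row total (North) = 69; column total (Clothing) = 144; grand total N = 295.
Expected count = (row total × column total) / N = 69 × 144 / 295 = 33.681.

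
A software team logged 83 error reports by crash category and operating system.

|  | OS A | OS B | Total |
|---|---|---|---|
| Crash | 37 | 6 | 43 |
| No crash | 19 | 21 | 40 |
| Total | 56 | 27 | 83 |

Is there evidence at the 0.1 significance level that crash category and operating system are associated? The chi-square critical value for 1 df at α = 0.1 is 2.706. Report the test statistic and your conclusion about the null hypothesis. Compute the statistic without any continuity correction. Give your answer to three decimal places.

Grand total N = 83.
Expected counts (row total × column total / N):
  Crash, OS A: 43×56/83 = 29.0120
  Crash, OS B: 43×27/83 = 13.9880
  No crash, OS A: 40×56/83 = 26.9880
  No crash, OS B: 40×27/83 = 13.0120
Contributions (O − E)²/E:
  (37 − 29.0120)²/29.0120 = 2.1994
  (6 − 13.9880)²/13.9880 = 4.5616
  (19 − 26.9880)²/26.9880 = 2.3643
  (21 − 13.0120)²/13.0120 = 4.9038
χ² = 2.1994 + 4.5616 + 2.3643 + 4.9038 = 14.029
df = (2−1)(2−1) = 1. Since 14.029 > 2.706, reject the null hypothesis of independence at α = 0.1.

14.029; reject H₀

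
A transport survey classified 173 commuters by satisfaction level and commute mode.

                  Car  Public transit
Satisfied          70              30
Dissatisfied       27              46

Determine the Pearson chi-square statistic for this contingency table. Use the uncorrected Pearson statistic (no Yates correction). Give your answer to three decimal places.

Row totals: 100, 73. Column totals: 97, 76. Grand total N = 173.
Expected counts (row total × column total / N):
  Satisfied, Car: 100×97/173 = 56.0694
  Satisfied, Public transit: 100×76/173 = 43.9306
  Dissatisfied, Car: 73×97/173 = 40.9306
  Dissatisfied, Public transit: 73×76/173 = 32.0694
Contributions (O − E)²/E:
  (70 − 56.0694)²/56.0694 = 3.4611
  (30 − 43.9306)²/43.9306 = 4.4175
  (27 − 40.9306)²/40.9306 = 4.7412
  (46 − 32.0694)²/32.0694 = 6.0513
χ² = 3.4611 + 4.4175 + 4.7412 + 6.0513 = 18.671

18.671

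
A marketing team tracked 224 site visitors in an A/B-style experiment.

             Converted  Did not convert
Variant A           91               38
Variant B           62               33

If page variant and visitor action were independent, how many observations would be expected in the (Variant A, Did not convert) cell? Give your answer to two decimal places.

40.89

Row total (Variant A) = 129; column total (Did not convert) = 71; grand total N = 224.
Expected count = (row total × column total) / N = 129 × 71 / 224 = 40.89.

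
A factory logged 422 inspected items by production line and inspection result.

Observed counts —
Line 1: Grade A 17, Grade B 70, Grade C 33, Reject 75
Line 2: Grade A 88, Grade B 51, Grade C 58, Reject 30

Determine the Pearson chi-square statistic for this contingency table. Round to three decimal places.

Row totals: 195, 227. Column totals: 105, 121, 91, 105. Grand total N = 422.
Expected counts (row total × column total / N):
  Line 1, Grade A: 195×105/422 = 48.51896
  Line 1, Grade B: 195×121/422 = 55.91232
  Line 1, Grade C: 195×91/422 = 42.04976
  Line 1, Reject: 195×105/422 = 48.51896
  Line 2, Grade A: 227×105/422 = 56.48104
  Line 2, Grade B: 227×121/422 = 65.08768
  Line 2, Grade C: 227×91/422 = 48.95024
  Line 2, Reject: 227×105/422 = 56.48104
Contributions (O − E)²/E:
  (17 − 48.51896)²/48.51896 = 20.4754
  (70 − 55.91232)²/55.91232 = 3.5495
  (33 − 42.04976)²/42.04976 = 1.9476
  (75 − 48.51896)²/48.51896 = 14.4530
  (88 − 56.48104)²/56.48104 = 17.5890
  (51 − 65.08768)²/65.08768 = 3.0492
  (58 − 48.95024)²/48.95024 = 1.6731
  (30 − 56.48104)²/56.48104 = 12.4156
χ² = 20.4754 + 3.5495 + 1.9476 + 14.4530 + 17.5890 + 3.0492 + 1.6731 + 12.4156 = 75.152

75.152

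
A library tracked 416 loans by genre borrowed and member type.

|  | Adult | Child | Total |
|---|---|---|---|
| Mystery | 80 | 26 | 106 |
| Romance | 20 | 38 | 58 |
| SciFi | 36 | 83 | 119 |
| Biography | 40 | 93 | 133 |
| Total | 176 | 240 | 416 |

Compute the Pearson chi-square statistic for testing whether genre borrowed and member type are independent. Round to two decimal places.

64.46

Grand total N = 416.
Expected counts (row total × column total / N):
  Mystery, Adult: 106×176/416 = 44.846
  Mystery, Child: 106×240/416 = 61.154
  Romance, Adult: 58×176/416 = 24.538
  Romance, Child: 58×240/416 = 33.462
  SciFi, Adult: 119×176/416 = 50.346
  SciFi, Child: 119×240/416 = 68.654
  Biography, Adult: 133×176/416 = 56.269
  Biography, Child: 133×240/416 = 76.731
Contributions (O − E)²/E:
  (80 − 44.846)²/44.846 = 27.5566
  (26 − 61.154)²/61.154 = 20.2081
  (20 − 24.538)²/24.538 = 0.8392
  (38 − 33.462)²/33.462 = 0.6154
  (36 − 50.346)²/50.346 = 4.0879
  (83 − 68.654)²/68.654 = 2.9978
  (40 − 56.269)²/56.269 = 4.7038
  (93 − 76.731)²/76.731 = 3.4495
χ² = 27.5566 + 20.2081 + 0.8392 + 0.6154 + 4.0879 + 2.9978 + 4.7038 + 3.4495 = 64.46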